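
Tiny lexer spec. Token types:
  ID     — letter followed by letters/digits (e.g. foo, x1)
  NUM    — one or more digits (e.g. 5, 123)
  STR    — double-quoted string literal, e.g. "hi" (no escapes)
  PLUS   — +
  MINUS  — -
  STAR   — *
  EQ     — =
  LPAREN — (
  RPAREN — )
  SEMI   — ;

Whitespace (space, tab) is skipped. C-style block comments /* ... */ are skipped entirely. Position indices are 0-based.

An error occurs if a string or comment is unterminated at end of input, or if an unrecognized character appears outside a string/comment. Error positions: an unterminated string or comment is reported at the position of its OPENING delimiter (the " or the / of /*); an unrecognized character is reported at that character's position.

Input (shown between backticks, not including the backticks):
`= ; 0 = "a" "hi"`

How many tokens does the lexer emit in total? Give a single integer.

pos=0: emit EQ '='
pos=2: emit SEMI ';'
pos=4: emit NUM '0' (now at pos=5)
pos=6: emit EQ '='
pos=8: enter STRING mode
pos=8: emit STR "a" (now at pos=11)
pos=12: enter STRING mode
pos=12: emit STR "hi" (now at pos=16)
DONE. 6 tokens: [EQ, SEMI, NUM, EQ, STR, STR]

Answer: 6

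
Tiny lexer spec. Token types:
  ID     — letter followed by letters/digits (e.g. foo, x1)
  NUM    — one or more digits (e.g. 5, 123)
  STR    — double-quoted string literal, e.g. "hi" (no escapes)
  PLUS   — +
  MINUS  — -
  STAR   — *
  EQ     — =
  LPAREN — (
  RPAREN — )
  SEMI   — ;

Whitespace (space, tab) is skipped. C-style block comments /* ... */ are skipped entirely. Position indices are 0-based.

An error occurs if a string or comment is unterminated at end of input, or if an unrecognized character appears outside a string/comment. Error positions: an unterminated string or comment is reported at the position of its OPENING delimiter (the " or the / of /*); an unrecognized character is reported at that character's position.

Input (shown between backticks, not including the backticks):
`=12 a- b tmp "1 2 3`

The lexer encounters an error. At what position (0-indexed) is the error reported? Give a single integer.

pos=0: emit EQ '='
pos=1: emit NUM '12' (now at pos=3)
pos=4: emit ID 'a' (now at pos=5)
pos=5: emit MINUS '-'
pos=7: emit ID 'b' (now at pos=8)
pos=9: emit ID 'tmp' (now at pos=12)
pos=13: enter STRING mode
pos=13: ERROR — unterminated string

Answer: 13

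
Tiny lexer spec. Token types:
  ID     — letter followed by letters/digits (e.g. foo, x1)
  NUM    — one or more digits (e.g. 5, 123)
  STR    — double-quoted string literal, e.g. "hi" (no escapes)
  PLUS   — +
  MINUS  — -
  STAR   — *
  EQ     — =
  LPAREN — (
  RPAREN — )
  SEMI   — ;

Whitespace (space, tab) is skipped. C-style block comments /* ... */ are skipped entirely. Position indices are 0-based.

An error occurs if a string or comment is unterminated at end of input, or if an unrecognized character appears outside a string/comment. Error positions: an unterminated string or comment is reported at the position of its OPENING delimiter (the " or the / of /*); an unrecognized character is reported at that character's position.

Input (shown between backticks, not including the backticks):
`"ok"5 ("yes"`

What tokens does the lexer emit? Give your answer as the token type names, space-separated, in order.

Answer: STR NUM LPAREN STR

Derivation:
pos=0: enter STRING mode
pos=0: emit STR "ok" (now at pos=4)
pos=4: emit NUM '5' (now at pos=5)
pos=6: emit LPAREN '('
pos=7: enter STRING mode
pos=7: emit STR "yes" (now at pos=12)
DONE. 4 tokens: [STR, NUM, LPAREN, STR]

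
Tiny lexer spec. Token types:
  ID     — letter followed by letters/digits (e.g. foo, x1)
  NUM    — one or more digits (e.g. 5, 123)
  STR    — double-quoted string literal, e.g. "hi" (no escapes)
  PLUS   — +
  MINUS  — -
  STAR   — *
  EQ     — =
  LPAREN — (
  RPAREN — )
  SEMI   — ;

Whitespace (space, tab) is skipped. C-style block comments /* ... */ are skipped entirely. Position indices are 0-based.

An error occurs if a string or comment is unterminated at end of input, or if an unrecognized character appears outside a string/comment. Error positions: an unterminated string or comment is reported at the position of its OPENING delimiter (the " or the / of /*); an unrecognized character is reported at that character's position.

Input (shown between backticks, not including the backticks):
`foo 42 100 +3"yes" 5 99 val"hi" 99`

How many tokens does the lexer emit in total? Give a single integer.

pos=0: emit ID 'foo' (now at pos=3)
pos=4: emit NUM '42' (now at pos=6)
pos=7: emit NUM '100' (now at pos=10)
pos=11: emit PLUS '+'
pos=12: emit NUM '3' (now at pos=13)
pos=13: enter STRING mode
pos=13: emit STR "yes" (now at pos=18)
pos=19: emit NUM '5' (now at pos=20)
pos=21: emit NUM '99' (now at pos=23)
pos=24: emit ID 'val' (now at pos=27)
pos=27: enter STRING mode
pos=27: emit STR "hi" (now at pos=31)
pos=32: emit NUM '99' (now at pos=34)
DONE. 11 tokens: [ID, NUM, NUM, PLUS, NUM, STR, NUM, NUM, ID, STR, NUM]

Answer: 11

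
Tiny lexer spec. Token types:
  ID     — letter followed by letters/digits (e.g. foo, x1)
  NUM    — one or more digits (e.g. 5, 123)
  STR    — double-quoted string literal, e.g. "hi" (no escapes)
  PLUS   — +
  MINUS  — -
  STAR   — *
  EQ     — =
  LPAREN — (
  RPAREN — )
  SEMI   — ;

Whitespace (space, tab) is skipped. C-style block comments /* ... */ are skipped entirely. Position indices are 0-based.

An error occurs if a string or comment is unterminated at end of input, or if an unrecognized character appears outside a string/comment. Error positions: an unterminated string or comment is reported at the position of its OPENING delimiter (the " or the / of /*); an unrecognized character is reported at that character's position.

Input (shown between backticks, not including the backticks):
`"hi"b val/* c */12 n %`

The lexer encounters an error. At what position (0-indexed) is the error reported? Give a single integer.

pos=0: enter STRING mode
pos=0: emit STR "hi" (now at pos=4)
pos=4: emit ID 'b' (now at pos=5)
pos=6: emit ID 'val' (now at pos=9)
pos=9: enter COMMENT mode (saw '/*')
exit COMMENT mode (now at pos=16)
pos=16: emit NUM '12' (now at pos=18)
pos=19: emit ID 'n' (now at pos=20)
pos=21: ERROR — unrecognized char '%'

Answer: 21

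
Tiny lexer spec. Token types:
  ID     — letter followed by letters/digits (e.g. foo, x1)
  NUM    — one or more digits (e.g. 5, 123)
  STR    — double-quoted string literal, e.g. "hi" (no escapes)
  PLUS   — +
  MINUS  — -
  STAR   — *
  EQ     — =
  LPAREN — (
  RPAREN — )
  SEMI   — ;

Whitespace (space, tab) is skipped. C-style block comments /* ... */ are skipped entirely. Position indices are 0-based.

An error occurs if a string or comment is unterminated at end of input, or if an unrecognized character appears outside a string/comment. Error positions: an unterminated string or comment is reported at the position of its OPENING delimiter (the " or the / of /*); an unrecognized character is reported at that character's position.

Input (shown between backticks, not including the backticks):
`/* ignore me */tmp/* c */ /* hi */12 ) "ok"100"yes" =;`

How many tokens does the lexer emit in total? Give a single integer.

Answer: 8

Derivation:
pos=0: enter COMMENT mode (saw '/*')
exit COMMENT mode (now at pos=15)
pos=15: emit ID 'tmp' (now at pos=18)
pos=18: enter COMMENT mode (saw '/*')
exit COMMENT mode (now at pos=25)
pos=26: enter COMMENT mode (saw '/*')
exit COMMENT mode (now at pos=34)
pos=34: emit NUM '12' (now at pos=36)
pos=37: emit RPAREN ')'
pos=39: enter STRING mode
pos=39: emit STR "ok" (now at pos=43)
pos=43: emit NUM '100' (now at pos=46)
pos=46: enter STRING mode
pos=46: emit STR "yes" (now at pos=51)
pos=52: emit EQ '='
pos=53: emit SEMI ';'
DONE. 8 tokens: [ID, NUM, RPAREN, STR, NUM, STR, EQ, SEMI]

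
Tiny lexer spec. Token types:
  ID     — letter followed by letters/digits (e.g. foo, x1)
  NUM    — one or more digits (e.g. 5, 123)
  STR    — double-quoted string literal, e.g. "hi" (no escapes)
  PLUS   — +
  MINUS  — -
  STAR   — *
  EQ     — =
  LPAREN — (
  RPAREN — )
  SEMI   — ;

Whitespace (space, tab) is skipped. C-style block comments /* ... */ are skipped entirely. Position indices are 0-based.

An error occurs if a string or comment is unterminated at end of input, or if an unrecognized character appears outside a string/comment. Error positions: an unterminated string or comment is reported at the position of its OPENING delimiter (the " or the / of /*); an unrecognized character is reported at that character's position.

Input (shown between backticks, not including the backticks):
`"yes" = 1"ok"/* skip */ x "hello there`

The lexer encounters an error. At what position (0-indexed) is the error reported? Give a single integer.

Answer: 26

Derivation:
pos=0: enter STRING mode
pos=0: emit STR "yes" (now at pos=5)
pos=6: emit EQ '='
pos=8: emit NUM '1' (now at pos=9)
pos=9: enter STRING mode
pos=9: emit STR "ok" (now at pos=13)
pos=13: enter COMMENT mode (saw '/*')
exit COMMENT mode (now at pos=23)
pos=24: emit ID 'x' (now at pos=25)
pos=26: enter STRING mode
pos=26: ERROR — unterminated string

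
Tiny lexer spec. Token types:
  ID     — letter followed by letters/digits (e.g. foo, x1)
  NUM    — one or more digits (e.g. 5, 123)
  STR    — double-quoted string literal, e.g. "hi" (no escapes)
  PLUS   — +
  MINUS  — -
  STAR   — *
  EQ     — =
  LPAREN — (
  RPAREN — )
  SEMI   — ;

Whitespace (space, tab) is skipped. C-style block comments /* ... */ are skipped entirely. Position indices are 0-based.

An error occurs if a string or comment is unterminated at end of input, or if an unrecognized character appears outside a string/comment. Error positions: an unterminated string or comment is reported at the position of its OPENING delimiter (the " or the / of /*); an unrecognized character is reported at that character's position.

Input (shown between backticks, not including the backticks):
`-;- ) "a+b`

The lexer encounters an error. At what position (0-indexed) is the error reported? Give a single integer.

pos=0: emit MINUS '-'
pos=1: emit SEMI ';'
pos=2: emit MINUS '-'
pos=4: emit RPAREN ')'
pos=6: enter STRING mode
pos=6: ERROR — unterminated string

Answer: 6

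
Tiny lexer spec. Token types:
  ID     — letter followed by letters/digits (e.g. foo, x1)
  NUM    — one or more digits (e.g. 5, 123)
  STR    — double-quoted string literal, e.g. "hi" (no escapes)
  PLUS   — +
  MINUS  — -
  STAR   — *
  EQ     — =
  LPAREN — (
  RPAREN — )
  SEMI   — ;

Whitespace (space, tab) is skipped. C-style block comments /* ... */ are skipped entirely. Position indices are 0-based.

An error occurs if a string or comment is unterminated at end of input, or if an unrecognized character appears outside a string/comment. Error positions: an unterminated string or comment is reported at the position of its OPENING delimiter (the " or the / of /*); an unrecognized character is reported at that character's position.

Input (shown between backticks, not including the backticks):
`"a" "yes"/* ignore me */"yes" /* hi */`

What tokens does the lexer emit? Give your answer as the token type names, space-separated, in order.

Answer: STR STR STR

Derivation:
pos=0: enter STRING mode
pos=0: emit STR "a" (now at pos=3)
pos=4: enter STRING mode
pos=4: emit STR "yes" (now at pos=9)
pos=9: enter COMMENT mode (saw '/*')
exit COMMENT mode (now at pos=24)
pos=24: enter STRING mode
pos=24: emit STR "yes" (now at pos=29)
pos=30: enter COMMENT mode (saw '/*')
exit COMMENT mode (now at pos=38)
DONE. 3 tokens: [STR, STR, STR]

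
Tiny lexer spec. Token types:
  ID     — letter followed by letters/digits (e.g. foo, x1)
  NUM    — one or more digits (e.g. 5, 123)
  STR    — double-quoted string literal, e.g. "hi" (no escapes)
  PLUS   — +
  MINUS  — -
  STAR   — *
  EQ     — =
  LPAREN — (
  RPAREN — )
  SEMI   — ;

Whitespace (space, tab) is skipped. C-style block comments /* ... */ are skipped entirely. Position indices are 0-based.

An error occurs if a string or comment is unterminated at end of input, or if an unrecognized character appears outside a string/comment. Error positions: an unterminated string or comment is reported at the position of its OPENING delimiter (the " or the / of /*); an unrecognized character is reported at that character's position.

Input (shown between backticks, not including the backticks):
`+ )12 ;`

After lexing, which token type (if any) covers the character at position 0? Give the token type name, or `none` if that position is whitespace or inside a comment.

Answer: PLUS

Derivation:
pos=0: emit PLUS '+'
pos=2: emit RPAREN ')'
pos=3: emit NUM '12' (now at pos=5)
pos=6: emit SEMI ';'
DONE. 4 tokens: [PLUS, RPAREN, NUM, SEMI]
Position 0: char is '+' -> PLUS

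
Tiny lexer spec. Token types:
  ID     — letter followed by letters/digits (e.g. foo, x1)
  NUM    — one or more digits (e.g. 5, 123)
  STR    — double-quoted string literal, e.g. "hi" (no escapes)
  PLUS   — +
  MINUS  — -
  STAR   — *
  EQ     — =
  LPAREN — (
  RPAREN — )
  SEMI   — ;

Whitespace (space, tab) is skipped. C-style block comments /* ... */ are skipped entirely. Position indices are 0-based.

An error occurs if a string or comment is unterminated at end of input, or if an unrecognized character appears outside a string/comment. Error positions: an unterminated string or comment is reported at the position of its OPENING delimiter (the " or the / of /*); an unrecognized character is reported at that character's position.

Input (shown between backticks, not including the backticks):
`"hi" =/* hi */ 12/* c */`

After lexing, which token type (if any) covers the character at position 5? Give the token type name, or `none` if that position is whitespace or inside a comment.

pos=0: enter STRING mode
pos=0: emit STR "hi" (now at pos=4)
pos=5: emit EQ '='
pos=6: enter COMMENT mode (saw '/*')
exit COMMENT mode (now at pos=14)
pos=15: emit NUM '12' (now at pos=17)
pos=17: enter COMMENT mode (saw '/*')
exit COMMENT mode (now at pos=24)
DONE. 3 tokens: [STR, EQ, NUM]
Position 5: char is '=' -> EQ

Answer: EQ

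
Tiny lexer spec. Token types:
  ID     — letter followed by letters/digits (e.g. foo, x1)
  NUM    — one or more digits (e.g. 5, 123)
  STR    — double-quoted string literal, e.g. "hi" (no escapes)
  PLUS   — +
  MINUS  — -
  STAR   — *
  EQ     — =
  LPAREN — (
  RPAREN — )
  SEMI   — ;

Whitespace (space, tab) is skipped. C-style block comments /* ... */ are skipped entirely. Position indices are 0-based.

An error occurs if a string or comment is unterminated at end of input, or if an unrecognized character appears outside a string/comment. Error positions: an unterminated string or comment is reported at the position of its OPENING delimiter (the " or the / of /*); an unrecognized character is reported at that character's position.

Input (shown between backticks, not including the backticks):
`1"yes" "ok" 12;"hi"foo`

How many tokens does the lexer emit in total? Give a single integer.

pos=0: emit NUM '1' (now at pos=1)
pos=1: enter STRING mode
pos=1: emit STR "yes" (now at pos=6)
pos=7: enter STRING mode
pos=7: emit STR "ok" (now at pos=11)
pos=12: emit NUM '12' (now at pos=14)
pos=14: emit SEMI ';'
pos=15: enter STRING mode
pos=15: emit STR "hi" (now at pos=19)
pos=19: emit ID 'foo' (now at pos=22)
DONE. 7 tokens: [NUM, STR, STR, NUM, SEMI, STR, ID]

Answer: 7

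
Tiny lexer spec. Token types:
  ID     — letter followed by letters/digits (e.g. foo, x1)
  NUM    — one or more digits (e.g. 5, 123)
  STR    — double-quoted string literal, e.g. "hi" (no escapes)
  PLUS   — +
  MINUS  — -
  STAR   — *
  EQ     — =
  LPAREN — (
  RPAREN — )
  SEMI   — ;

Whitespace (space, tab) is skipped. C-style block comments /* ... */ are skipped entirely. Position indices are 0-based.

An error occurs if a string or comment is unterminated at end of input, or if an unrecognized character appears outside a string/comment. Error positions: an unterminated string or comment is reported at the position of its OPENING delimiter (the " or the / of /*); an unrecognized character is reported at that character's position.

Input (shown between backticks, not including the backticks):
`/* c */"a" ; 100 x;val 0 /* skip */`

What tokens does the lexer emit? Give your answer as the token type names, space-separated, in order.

pos=0: enter COMMENT mode (saw '/*')
exit COMMENT mode (now at pos=7)
pos=7: enter STRING mode
pos=7: emit STR "a" (now at pos=10)
pos=11: emit SEMI ';'
pos=13: emit NUM '100' (now at pos=16)
pos=17: emit ID 'x' (now at pos=18)
pos=18: emit SEMI ';'
pos=19: emit ID 'val' (now at pos=22)
pos=23: emit NUM '0' (now at pos=24)
pos=25: enter COMMENT mode (saw '/*')
exit COMMENT mode (now at pos=35)
DONE. 7 tokens: [STR, SEMI, NUM, ID, SEMI, ID, NUM]

Answer: STR SEMI NUM ID SEMI ID NUM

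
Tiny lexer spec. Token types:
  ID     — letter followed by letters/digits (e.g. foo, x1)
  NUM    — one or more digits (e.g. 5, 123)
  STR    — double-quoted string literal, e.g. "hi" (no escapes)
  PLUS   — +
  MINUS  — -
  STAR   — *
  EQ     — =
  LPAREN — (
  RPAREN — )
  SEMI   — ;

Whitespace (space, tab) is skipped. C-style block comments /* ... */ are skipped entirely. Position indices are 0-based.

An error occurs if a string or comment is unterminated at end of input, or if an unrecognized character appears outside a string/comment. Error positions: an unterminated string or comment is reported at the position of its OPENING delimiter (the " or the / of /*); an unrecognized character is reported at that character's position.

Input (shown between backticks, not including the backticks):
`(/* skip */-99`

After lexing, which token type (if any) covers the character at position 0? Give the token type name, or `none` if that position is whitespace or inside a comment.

Answer: LPAREN

Derivation:
pos=0: emit LPAREN '('
pos=1: enter COMMENT mode (saw '/*')
exit COMMENT mode (now at pos=11)
pos=11: emit MINUS '-'
pos=12: emit NUM '99' (now at pos=14)
DONE. 3 tokens: [LPAREN, MINUS, NUM]
Position 0: char is '(' -> LPAREN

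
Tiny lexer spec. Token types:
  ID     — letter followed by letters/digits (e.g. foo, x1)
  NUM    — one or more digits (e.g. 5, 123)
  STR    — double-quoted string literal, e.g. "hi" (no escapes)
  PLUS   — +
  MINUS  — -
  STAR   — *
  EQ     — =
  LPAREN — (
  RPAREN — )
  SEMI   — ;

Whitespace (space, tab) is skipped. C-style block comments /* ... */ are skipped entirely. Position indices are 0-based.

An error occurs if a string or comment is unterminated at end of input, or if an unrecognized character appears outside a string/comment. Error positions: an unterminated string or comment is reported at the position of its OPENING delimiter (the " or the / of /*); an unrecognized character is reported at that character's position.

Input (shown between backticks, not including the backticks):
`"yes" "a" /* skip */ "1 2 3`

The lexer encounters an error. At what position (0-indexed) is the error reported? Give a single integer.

Answer: 21

Derivation:
pos=0: enter STRING mode
pos=0: emit STR "yes" (now at pos=5)
pos=6: enter STRING mode
pos=6: emit STR "a" (now at pos=9)
pos=10: enter COMMENT mode (saw '/*')
exit COMMENT mode (now at pos=20)
pos=21: enter STRING mode
pos=21: ERROR — unterminated string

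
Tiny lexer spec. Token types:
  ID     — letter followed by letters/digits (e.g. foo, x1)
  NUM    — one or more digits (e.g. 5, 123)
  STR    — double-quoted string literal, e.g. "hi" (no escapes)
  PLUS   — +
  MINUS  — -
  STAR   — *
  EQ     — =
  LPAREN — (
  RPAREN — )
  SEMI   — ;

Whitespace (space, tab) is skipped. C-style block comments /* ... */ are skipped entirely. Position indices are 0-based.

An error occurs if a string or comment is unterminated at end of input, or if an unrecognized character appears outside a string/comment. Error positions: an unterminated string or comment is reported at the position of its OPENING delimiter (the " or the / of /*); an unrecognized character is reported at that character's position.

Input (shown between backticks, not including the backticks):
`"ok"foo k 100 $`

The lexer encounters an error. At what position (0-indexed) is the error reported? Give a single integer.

Answer: 14

Derivation:
pos=0: enter STRING mode
pos=0: emit STR "ok" (now at pos=4)
pos=4: emit ID 'foo' (now at pos=7)
pos=8: emit ID 'k' (now at pos=9)
pos=10: emit NUM '100' (now at pos=13)
pos=14: ERROR — unrecognized char '$'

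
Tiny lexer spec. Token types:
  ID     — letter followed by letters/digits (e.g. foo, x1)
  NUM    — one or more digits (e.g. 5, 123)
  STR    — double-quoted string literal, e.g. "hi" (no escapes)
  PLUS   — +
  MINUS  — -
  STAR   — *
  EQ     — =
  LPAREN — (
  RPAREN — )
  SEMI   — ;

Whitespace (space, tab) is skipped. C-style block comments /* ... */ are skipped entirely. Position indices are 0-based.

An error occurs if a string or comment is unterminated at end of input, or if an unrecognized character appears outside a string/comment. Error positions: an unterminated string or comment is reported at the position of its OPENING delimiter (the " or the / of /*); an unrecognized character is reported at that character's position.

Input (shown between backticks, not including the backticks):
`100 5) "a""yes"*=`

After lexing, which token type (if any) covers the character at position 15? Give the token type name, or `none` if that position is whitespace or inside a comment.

pos=0: emit NUM '100' (now at pos=3)
pos=4: emit NUM '5' (now at pos=5)
pos=5: emit RPAREN ')'
pos=7: enter STRING mode
pos=7: emit STR "a" (now at pos=10)
pos=10: enter STRING mode
pos=10: emit STR "yes" (now at pos=15)
pos=15: emit STAR '*'
pos=16: emit EQ '='
DONE. 7 tokens: [NUM, NUM, RPAREN, STR, STR, STAR, EQ]
Position 15: char is '*' -> STAR

Answer: STAR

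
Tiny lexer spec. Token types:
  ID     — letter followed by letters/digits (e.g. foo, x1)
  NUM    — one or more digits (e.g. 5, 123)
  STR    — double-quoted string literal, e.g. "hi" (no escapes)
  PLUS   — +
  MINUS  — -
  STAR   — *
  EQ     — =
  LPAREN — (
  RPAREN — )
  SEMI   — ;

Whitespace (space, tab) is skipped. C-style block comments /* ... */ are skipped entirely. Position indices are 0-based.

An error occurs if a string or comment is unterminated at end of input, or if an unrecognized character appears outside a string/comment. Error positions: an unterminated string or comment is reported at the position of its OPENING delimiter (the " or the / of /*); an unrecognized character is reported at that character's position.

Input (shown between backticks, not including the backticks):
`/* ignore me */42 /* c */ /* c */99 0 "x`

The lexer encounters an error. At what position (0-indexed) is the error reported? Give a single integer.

pos=0: enter COMMENT mode (saw '/*')
exit COMMENT mode (now at pos=15)
pos=15: emit NUM '42' (now at pos=17)
pos=18: enter COMMENT mode (saw '/*')
exit COMMENT mode (now at pos=25)
pos=26: enter COMMENT mode (saw '/*')
exit COMMENT mode (now at pos=33)
pos=33: emit NUM '99' (now at pos=35)
pos=36: emit NUM '0' (now at pos=37)
pos=38: enter STRING mode
pos=38: ERROR — unterminated string

Answer: 38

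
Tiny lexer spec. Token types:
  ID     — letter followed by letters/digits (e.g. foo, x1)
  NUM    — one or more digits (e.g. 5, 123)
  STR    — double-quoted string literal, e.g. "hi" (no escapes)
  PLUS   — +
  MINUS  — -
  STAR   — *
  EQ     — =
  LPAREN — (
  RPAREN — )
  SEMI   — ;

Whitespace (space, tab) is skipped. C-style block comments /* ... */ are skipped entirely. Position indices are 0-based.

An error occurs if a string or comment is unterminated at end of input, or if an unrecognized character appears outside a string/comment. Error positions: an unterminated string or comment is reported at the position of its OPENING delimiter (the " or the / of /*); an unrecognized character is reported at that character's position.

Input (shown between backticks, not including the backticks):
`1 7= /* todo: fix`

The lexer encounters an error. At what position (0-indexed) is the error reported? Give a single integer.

Answer: 5

Derivation:
pos=0: emit NUM '1' (now at pos=1)
pos=2: emit NUM '7' (now at pos=3)
pos=3: emit EQ '='
pos=5: enter COMMENT mode (saw '/*')
pos=5: ERROR — unterminated comment (reached EOF)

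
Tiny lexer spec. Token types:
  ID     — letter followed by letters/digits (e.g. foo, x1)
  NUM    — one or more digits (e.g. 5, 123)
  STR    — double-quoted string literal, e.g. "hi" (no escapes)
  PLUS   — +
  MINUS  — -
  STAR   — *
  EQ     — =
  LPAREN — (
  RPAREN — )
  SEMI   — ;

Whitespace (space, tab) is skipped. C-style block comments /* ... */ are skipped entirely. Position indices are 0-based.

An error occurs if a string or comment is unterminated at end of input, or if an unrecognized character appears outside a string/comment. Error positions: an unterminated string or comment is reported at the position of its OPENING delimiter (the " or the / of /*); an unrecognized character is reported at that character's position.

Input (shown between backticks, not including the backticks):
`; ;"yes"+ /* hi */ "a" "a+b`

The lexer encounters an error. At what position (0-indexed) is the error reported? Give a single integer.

pos=0: emit SEMI ';'
pos=2: emit SEMI ';'
pos=3: enter STRING mode
pos=3: emit STR "yes" (now at pos=8)
pos=8: emit PLUS '+'
pos=10: enter COMMENT mode (saw '/*')
exit COMMENT mode (now at pos=18)
pos=19: enter STRING mode
pos=19: emit STR "a" (now at pos=22)
pos=23: enter STRING mode
pos=23: ERROR — unterminated string

Answer: 23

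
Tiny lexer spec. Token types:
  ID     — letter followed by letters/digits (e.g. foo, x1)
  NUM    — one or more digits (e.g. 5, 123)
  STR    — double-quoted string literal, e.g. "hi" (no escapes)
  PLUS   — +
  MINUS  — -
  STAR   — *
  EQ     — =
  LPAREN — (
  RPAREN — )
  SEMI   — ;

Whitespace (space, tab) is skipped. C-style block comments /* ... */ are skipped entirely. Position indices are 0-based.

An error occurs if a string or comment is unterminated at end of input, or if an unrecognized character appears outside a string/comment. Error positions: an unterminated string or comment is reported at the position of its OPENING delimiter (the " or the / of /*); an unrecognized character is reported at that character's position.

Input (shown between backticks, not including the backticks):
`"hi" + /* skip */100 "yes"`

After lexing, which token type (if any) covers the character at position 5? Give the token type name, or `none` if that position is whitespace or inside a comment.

Answer: PLUS

Derivation:
pos=0: enter STRING mode
pos=0: emit STR "hi" (now at pos=4)
pos=5: emit PLUS '+'
pos=7: enter COMMENT mode (saw '/*')
exit COMMENT mode (now at pos=17)
pos=17: emit NUM '100' (now at pos=20)
pos=21: enter STRING mode
pos=21: emit STR "yes" (now at pos=26)
DONE. 4 tokens: [STR, PLUS, NUM, STR]
Position 5: char is '+' -> PLUS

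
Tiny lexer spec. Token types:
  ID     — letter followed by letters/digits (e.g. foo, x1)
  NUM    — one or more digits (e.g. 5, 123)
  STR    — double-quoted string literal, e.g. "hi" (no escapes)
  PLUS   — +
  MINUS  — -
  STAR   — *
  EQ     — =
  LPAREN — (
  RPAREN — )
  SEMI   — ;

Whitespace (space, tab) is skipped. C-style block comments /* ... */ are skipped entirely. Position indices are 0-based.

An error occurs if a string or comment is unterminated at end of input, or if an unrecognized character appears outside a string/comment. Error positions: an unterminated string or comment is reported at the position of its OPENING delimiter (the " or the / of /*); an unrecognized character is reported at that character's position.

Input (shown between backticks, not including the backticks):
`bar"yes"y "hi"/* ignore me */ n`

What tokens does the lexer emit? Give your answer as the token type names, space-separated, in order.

pos=0: emit ID 'bar' (now at pos=3)
pos=3: enter STRING mode
pos=3: emit STR "yes" (now at pos=8)
pos=8: emit ID 'y' (now at pos=9)
pos=10: enter STRING mode
pos=10: emit STR "hi" (now at pos=14)
pos=14: enter COMMENT mode (saw '/*')
exit COMMENT mode (now at pos=29)
pos=30: emit ID 'n' (now at pos=31)
DONE. 5 tokens: [ID, STR, ID, STR, ID]

Answer: ID STR ID STR ID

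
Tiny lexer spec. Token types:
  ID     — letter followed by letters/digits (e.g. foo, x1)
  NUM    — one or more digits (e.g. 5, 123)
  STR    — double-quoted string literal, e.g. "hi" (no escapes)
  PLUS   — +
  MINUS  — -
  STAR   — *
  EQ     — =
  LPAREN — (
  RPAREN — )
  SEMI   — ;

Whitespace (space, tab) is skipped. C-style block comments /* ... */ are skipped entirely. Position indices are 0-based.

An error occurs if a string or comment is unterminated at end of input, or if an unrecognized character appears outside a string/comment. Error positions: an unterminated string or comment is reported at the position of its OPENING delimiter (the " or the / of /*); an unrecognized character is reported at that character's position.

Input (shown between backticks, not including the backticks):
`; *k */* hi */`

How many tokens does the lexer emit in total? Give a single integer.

pos=0: emit SEMI ';'
pos=2: emit STAR '*'
pos=3: emit ID 'k' (now at pos=4)
pos=5: emit STAR '*'
pos=6: enter COMMENT mode (saw '/*')
exit COMMENT mode (now at pos=14)
DONE. 4 tokens: [SEMI, STAR, ID, STAR]

Answer: 4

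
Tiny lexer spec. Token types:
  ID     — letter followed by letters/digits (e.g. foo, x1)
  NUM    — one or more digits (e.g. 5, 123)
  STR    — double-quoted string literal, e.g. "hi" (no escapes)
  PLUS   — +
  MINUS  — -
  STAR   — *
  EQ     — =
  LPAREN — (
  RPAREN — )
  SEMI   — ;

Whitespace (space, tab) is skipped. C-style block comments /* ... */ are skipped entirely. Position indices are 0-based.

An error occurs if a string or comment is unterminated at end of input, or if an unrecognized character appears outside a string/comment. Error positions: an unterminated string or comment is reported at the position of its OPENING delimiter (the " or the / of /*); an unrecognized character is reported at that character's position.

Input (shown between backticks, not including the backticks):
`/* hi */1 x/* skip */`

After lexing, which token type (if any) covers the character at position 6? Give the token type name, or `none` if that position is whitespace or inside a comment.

Answer: none

Derivation:
pos=0: enter COMMENT mode (saw '/*')
exit COMMENT mode (now at pos=8)
pos=8: emit NUM '1' (now at pos=9)
pos=10: emit ID 'x' (now at pos=11)
pos=11: enter COMMENT mode (saw '/*')
exit COMMENT mode (now at pos=21)
DONE. 2 tokens: [NUM, ID]
Position 6: char is '*' -> none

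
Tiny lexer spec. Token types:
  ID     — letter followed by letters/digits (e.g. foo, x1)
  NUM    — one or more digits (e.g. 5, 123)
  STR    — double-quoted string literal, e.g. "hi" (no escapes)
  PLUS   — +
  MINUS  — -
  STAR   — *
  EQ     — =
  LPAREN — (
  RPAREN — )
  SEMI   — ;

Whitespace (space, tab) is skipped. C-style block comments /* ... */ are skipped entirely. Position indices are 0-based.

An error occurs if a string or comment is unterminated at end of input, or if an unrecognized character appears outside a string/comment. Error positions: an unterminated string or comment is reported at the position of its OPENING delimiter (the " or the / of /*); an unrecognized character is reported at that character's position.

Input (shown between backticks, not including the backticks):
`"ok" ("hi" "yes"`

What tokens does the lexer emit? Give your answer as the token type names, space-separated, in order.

Answer: STR LPAREN STR STR

Derivation:
pos=0: enter STRING mode
pos=0: emit STR "ok" (now at pos=4)
pos=5: emit LPAREN '('
pos=6: enter STRING mode
pos=6: emit STR "hi" (now at pos=10)
pos=11: enter STRING mode
pos=11: emit STR "yes" (now at pos=16)
DONE. 4 tokens: [STR, LPAREN, STR, STR]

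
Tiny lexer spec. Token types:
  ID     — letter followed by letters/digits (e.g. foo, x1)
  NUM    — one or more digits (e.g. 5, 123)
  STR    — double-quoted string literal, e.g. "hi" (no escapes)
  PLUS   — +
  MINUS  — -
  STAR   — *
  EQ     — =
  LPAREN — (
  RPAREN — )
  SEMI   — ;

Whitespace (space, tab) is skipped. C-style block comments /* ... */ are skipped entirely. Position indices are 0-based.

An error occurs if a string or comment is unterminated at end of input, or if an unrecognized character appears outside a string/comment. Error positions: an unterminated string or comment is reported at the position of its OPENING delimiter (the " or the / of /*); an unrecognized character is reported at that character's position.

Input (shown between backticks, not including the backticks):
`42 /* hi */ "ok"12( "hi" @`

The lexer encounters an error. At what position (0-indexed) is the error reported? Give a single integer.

Answer: 25

Derivation:
pos=0: emit NUM '42' (now at pos=2)
pos=3: enter COMMENT mode (saw '/*')
exit COMMENT mode (now at pos=11)
pos=12: enter STRING mode
pos=12: emit STR "ok" (now at pos=16)
pos=16: emit NUM '12' (now at pos=18)
pos=18: emit LPAREN '('
pos=20: enter STRING mode
pos=20: emit STR "hi" (now at pos=24)
pos=25: ERROR — unrecognized char '@'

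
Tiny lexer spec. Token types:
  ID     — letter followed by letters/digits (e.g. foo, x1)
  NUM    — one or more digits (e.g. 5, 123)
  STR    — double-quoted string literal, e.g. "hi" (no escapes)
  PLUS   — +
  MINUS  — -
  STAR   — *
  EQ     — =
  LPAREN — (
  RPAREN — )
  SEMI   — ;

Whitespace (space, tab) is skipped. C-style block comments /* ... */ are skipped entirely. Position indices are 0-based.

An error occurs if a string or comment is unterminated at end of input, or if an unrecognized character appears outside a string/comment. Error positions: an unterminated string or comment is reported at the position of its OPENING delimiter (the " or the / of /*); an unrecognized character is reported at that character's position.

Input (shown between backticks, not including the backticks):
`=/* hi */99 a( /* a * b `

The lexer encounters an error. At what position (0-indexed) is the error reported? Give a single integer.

pos=0: emit EQ '='
pos=1: enter COMMENT mode (saw '/*')
exit COMMENT mode (now at pos=9)
pos=9: emit NUM '99' (now at pos=11)
pos=12: emit ID 'a' (now at pos=13)
pos=13: emit LPAREN '('
pos=15: enter COMMENT mode (saw '/*')
pos=15: ERROR — unterminated comment (reached EOF)

Answer: 15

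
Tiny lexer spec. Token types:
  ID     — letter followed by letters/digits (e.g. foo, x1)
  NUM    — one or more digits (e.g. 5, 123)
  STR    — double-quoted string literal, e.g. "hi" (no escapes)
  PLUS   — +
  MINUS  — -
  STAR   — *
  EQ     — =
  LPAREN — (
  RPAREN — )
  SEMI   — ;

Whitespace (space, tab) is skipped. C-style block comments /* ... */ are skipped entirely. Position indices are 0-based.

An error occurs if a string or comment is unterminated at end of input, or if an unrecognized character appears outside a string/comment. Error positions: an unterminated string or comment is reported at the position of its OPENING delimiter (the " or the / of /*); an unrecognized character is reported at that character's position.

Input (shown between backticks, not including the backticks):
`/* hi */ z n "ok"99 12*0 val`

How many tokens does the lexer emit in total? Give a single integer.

Answer: 8

Derivation:
pos=0: enter COMMENT mode (saw '/*')
exit COMMENT mode (now at pos=8)
pos=9: emit ID 'z' (now at pos=10)
pos=11: emit ID 'n' (now at pos=12)
pos=13: enter STRING mode
pos=13: emit STR "ok" (now at pos=17)
pos=17: emit NUM '99' (now at pos=19)
pos=20: emit NUM '12' (now at pos=22)
pos=22: emit STAR '*'
pos=23: emit NUM '0' (now at pos=24)
pos=25: emit ID 'val' (now at pos=28)
DONE. 8 tokens: [ID, ID, STR, NUM, NUM, STAR, NUM, ID]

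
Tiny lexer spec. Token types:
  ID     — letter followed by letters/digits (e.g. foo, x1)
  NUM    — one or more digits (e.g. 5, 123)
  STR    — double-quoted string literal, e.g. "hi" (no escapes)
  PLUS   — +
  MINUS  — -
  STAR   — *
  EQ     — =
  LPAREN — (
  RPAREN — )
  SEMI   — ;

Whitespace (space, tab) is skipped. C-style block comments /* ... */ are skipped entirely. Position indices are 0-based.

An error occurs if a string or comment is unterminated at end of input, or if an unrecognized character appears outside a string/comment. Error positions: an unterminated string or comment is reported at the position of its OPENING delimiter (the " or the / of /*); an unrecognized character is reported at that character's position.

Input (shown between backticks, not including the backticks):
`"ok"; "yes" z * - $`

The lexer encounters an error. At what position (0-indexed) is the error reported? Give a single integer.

pos=0: enter STRING mode
pos=0: emit STR "ok" (now at pos=4)
pos=4: emit SEMI ';'
pos=6: enter STRING mode
pos=6: emit STR "yes" (now at pos=11)
pos=12: emit ID 'z' (now at pos=13)
pos=14: emit STAR '*'
pos=16: emit MINUS '-'
pos=18: ERROR — unrecognized char '$'

Answer: 18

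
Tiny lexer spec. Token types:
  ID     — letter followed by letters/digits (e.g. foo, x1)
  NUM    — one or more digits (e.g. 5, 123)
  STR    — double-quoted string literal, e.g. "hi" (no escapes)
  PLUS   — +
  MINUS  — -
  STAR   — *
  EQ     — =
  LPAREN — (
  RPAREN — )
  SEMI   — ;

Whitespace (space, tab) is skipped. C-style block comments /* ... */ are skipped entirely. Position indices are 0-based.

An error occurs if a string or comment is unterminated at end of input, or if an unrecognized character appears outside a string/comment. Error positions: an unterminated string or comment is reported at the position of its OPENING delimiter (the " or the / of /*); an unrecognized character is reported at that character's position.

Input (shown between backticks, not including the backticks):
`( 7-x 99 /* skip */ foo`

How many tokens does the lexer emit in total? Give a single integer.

pos=0: emit LPAREN '('
pos=2: emit NUM '7' (now at pos=3)
pos=3: emit MINUS '-'
pos=4: emit ID 'x' (now at pos=5)
pos=6: emit NUM '99' (now at pos=8)
pos=9: enter COMMENT mode (saw '/*')
exit COMMENT mode (now at pos=19)
pos=20: emit ID 'foo' (now at pos=23)
DONE. 6 tokens: [LPAREN, NUM, MINUS, ID, NUM, ID]

Answer: 6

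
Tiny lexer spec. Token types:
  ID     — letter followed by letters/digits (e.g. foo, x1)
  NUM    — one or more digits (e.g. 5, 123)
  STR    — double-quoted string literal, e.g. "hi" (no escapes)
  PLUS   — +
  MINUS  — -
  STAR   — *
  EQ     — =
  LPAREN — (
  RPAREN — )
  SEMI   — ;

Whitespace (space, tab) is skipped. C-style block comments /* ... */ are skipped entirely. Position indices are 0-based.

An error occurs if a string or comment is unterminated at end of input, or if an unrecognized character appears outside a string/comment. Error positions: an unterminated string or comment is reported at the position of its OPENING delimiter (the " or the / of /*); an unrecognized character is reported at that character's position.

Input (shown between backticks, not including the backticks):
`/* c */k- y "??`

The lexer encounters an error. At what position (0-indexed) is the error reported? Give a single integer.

pos=0: enter COMMENT mode (saw '/*')
exit COMMENT mode (now at pos=7)
pos=7: emit ID 'k' (now at pos=8)
pos=8: emit MINUS '-'
pos=10: emit ID 'y' (now at pos=11)
pos=12: enter STRING mode
pos=12: ERROR — unterminated string

Answer: 12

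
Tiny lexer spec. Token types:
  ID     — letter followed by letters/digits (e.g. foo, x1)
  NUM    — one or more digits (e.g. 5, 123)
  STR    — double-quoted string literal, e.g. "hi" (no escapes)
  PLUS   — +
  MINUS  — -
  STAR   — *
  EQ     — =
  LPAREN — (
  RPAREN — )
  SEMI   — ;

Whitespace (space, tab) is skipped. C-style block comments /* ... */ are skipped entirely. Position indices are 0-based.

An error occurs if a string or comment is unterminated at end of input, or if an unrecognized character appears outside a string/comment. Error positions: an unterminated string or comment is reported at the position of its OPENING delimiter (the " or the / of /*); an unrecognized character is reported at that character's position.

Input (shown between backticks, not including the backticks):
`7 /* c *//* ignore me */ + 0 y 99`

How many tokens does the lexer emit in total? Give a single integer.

pos=0: emit NUM '7' (now at pos=1)
pos=2: enter COMMENT mode (saw '/*')
exit COMMENT mode (now at pos=9)
pos=9: enter COMMENT mode (saw '/*')
exit COMMENT mode (now at pos=24)
pos=25: emit PLUS '+'
pos=27: emit NUM '0' (now at pos=28)
pos=29: emit ID 'y' (now at pos=30)
pos=31: emit NUM '99' (now at pos=33)
DONE. 5 tokens: [NUM, PLUS, NUM, ID, NUM]

Answer: 5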